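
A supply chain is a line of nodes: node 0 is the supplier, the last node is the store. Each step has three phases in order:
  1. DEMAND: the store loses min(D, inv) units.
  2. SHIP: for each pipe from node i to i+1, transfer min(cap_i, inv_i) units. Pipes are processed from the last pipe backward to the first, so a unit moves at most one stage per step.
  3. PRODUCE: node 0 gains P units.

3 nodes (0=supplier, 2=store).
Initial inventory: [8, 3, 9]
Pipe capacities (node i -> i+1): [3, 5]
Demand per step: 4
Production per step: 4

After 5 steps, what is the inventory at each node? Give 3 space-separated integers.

Step 1: demand=4,sold=4 ship[1->2]=3 ship[0->1]=3 prod=4 -> inv=[9 3 8]
Step 2: demand=4,sold=4 ship[1->2]=3 ship[0->1]=3 prod=4 -> inv=[10 3 7]
Step 3: demand=4,sold=4 ship[1->2]=3 ship[0->1]=3 prod=4 -> inv=[11 3 6]
Step 4: demand=4,sold=4 ship[1->2]=3 ship[0->1]=3 prod=4 -> inv=[12 3 5]
Step 5: demand=4,sold=4 ship[1->2]=3 ship[0->1]=3 prod=4 -> inv=[13 3 4]

13 3 4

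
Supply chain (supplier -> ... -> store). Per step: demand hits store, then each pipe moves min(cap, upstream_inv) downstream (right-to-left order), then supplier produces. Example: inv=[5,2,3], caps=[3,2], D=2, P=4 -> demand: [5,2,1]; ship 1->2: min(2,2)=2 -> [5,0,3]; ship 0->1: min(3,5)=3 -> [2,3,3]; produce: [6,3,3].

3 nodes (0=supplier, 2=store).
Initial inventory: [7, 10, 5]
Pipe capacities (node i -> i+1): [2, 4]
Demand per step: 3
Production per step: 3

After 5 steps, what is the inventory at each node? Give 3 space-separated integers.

Step 1: demand=3,sold=3 ship[1->2]=4 ship[0->1]=2 prod=3 -> inv=[8 8 6]
Step 2: demand=3,sold=3 ship[1->2]=4 ship[0->1]=2 prod=3 -> inv=[9 6 7]
Step 3: demand=3,sold=3 ship[1->2]=4 ship[0->1]=2 prod=3 -> inv=[10 4 8]
Step 4: demand=3,sold=3 ship[1->2]=4 ship[0->1]=2 prod=3 -> inv=[11 2 9]
Step 5: demand=3,sold=3 ship[1->2]=2 ship[0->1]=2 prod=3 -> inv=[12 2 8]

12 2 8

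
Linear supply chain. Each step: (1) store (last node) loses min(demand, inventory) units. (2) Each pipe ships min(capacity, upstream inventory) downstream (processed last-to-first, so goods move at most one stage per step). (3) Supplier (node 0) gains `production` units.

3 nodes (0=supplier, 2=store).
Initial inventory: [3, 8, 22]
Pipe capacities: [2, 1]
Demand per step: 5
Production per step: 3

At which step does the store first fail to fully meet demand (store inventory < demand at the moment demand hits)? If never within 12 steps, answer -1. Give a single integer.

Step 1: demand=5,sold=5 ship[1->2]=1 ship[0->1]=2 prod=3 -> [4 9 18]
Step 2: demand=5,sold=5 ship[1->2]=1 ship[0->1]=2 prod=3 -> [5 10 14]
Step 3: demand=5,sold=5 ship[1->2]=1 ship[0->1]=2 prod=3 -> [6 11 10]
Step 4: demand=5,sold=5 ship[1->2]=1 ship[0->1]=2 prod=3 -> [7 12 6]
Step 5: demand=5,sold=5 ship[1->2]=1 ship[0->1]=2 prod=3 -> [8 13 2]
Step 6: demand=5,sold=2 ship[1->2]=1 ship[0->1]=2 prod=3 -> [9 14 1]
Step 7: demand=5,sold=1 ship[1->2]=1 ship[0->1]=2 prod=3 -> [10 15 1]
Step 8: demand=5,sold=1 ship[1->2]=1 ship[0->1]=2 prod=3 -> [11 16 1]
Step 9: demand=5,sold=1 ship[1->2]=1 ship[0->1]=2 prod=3 -> [12 17 1]
Step 10: demand=5,sold=1 ship[1->2]=1 ship[0->1]=2 prod=3 -> [13 18 1]
Step 11: demand=5,sold=1 ship[1->2]=1 ship[0->1]=2 prod=3 -> [14 19 1]
Step 12: demand=5,sold=1 ship[1->2]=1 ship[0->1]=2 prod=3 -> [15 20 1]
First stockout at step 6

6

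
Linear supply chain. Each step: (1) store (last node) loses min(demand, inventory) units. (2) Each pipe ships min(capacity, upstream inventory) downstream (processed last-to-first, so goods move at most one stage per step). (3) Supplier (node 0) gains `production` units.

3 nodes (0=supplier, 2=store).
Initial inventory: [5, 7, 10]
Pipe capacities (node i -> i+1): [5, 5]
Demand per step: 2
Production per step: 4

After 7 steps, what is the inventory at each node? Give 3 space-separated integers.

Step 1: demand=2,sold=2 ship[1->2]=5 ship[0->1]=5 prod=4 -> inv=[4 7 13]
Step 2: demand=2,sold=2 ship[1->2]=5 ship[0->1]=4 prod=4 -> inv=[4 6 16]
Step 3: demand=2,sold=2 ship[1->2]=5 ship[0->1]=4 prod=4 -> inv=[4 5 19]
Step 4: demand=2,sold=2 ship[1->2]=5 ship[0->1]=4 prod=4 -> inv=[4 4 22]
Step 5: demand=2,sold=2 ship[1->2]=4 ship[0->1]=4 prod=4 -> inv=[4 4 24]
Step 6: demand=2,sold=2 ship[1->2]=4 ship[0->1]=4 prod=4 -> inv=[4 4 26]
Step 7: demand=2,sold=2 ship[1->2]=4 ship[0->1]=4 prod=4 -> inv=[4 4 28]

4 4 28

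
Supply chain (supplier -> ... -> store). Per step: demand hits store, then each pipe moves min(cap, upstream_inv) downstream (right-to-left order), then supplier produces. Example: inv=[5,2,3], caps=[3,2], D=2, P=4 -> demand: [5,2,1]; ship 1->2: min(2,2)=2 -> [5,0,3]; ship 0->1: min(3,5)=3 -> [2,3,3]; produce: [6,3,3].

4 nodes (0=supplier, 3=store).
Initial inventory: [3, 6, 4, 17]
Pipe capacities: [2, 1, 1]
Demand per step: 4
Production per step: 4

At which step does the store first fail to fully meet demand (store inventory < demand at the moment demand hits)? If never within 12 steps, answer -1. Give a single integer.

Step 1: demand=4,sold=4 ship[2->3]=1 ship[1->2]=1 ship[0->1]=2 prod=4 -> [5 7 4 14]
Step 2: demand=4,sold=4 ship[2->3]=1 ship[1->2]=1 ship[0->1]=2 prod=4 -> [7 8 4 11]
Step 3: demand=4,sold=4 ship[2->3]=1 ship[1->2]=1 ship[0->1]=2 prod=4 -> [9 9 4 8]
Step 4: demand=4,sold=4 ship[2->3]=1 ship[1->2]=1 ship[0->1]=2 prod=4 -> [11 10 4 5]
Step 5: demand=4,sold=4 ship[2->3]=1 ship[1->2]=1 ship[0->1]=2 prod=4 -> [13 11 4 2]
Step 6: demand=4,sold=2 ship[2->3]=1 ship[1->2]=1 ship[0->1]=2 prod=4 -> [15 12 4 1]
Step 7: demand=4,sold=1 ship[2->3]=1 ship[1->2]=1 ship[0->1]=2 prod=4 -> [17 13 4 1]
Step 8: demand=4,sold=1 ship[2->3]=1 ship[1->2]=1 ship[0->1]=2 prod=4 -> [19 14 4 1]
Step 9: demand=4,sold=1 ship[2->3]=1 ship[1->2]=1 ship[0->1]=2 prod=4 -> [21 15 4 1]
Step 10: demand=4,sold=1 ship[2->3]=1 ship[1->2]=1 ship[0->1]=2 prod=4 -> [23 16 4 1]
Step 11: demand=4,sold=1 ship[2->3]=1 ship[1->2]=1 ship[0->1]=2 prod=4 -> [25 17 4 1]
Step 12: demand=4,sold=1 ship[2->3]=1 ship[1->2]=1 ship[0->1]=2 prod=4 -> [27 18 4 1]
First stockout at step 6

6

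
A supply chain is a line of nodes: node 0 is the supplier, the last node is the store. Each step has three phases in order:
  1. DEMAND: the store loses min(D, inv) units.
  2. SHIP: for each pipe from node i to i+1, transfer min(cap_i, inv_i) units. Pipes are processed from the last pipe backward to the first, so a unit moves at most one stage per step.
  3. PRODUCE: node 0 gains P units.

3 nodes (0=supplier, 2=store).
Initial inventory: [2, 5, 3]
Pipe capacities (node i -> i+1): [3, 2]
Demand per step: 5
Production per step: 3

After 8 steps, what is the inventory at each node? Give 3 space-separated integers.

Step 1: demand=5,sold=3 ship[1->2]=2 ship[0->1]=2 prod=3 -> inv=[3 5 2]
Step 2: demand=5,sold=2 ship[1->2]=2 ship[0->1]=3 prod=3 -> inv=[3 6 2]
Step 3: demand=5,sold=2 ship[1->2]=2 ship[0->1]=3 prod=3 -> inv=[3 7 2]
Step 4: demand=5,sold=2 ship[1->2]=2 ship[0->1]=3 prod=3 -> inv=[3 8 2]
Step 5: demand=5,sold=2 ship[1->2]=2 ship[0->1]=3 prod=3 -> inv=[3 9 2]
Step 6: demand=5,sold=2 ship[1->2]=2 ship[0->1]=3 prod=3 -> inv=[3 10 2]
Step 7: demand=5,sold=2 ship[1->2]=2 ship[0->1]=3 prod=3 -> inv=[3 11 2]
Step 8: demand=5,sold=2 ship[1->2]=2 ship[0->1]=3 prod=3 -> inv=[3 12 2]

3 12 2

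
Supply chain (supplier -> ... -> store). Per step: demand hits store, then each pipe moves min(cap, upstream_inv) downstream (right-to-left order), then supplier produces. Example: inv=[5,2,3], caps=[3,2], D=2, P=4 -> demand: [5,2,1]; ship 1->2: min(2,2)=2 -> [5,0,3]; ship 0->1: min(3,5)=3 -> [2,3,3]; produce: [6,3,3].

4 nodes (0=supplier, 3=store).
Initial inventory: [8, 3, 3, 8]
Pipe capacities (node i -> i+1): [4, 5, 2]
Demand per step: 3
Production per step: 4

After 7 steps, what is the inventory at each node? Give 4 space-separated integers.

Step 1: demand=3,sold=3 ship[2->3]=2 ship[1->2]=3 ship[0->1]=4 prod=4 -> inv=[8 4 4 7]
Step 2: demand=3,sold=3 ship[2->3]=2 ship[1->2]=4 ship[0->1]=4 prod=4 -> inv=[8 4 6 6]
Step 3: demand=3,sold=3 ship[2->3]=2 ship[1->2]=4 ship[0->1]=4 prod=4 -> inv=[8 4 8 5]
Step 4: demand=3,sold=3 ship[2->3]=2 ship[1->2]=4 ship[0->1]=4 prod=4 -> inv=[8 4 10 4]
Step 5: demand=3,sold=3 ship[2->3]=2 ship[1->2]=4 ship[0->1]=4 prod=4 -> inv=[8 4 12 3]
Step 6: demand=3,sold=3 ship[2->3]=2 ship[1->2]=4 ship[0->1]=4 prod=4 -> inv=[8 4 14 2]
Step 7: demand=3,sold=2 ship[2->3]=2 ship[1->2]=4 ship[0->1]=4 prod=4 -> inv=[8 4 16 2]

8 4 16 2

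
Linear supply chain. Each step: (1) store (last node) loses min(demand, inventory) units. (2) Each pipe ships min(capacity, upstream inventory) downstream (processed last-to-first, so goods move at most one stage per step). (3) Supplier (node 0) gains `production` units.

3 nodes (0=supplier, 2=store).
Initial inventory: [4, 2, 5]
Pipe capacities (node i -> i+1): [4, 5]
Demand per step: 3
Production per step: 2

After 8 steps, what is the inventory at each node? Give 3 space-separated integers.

Step 1: demand=3,sold=3 ship[1->2]=2 ship[0->1]=4 prod=2 -> inv=[2 4 4]
Step 2: demand=3,sold=3 ship[1->2]=4 ship[0->1]=2 prod=2 -> inv=[2 2 5]
Step 3: demand=3,sold=3 ship[1->2]=2 ship[0->1]=2 prod=2 -> inv=[2 2 4]
Step 4: demand=3,sold=3 ship[1->2]=2 ship[0->1]=2 prod=2 -> inv=[2 2 3]
Step 5: demand=3,sold=3 ship[1->2]=2 ship[0->1]=2 prod=2 -> inv=[2 2 2]
Step 6: demand=3,sold=2 ship[1->2]=2 ship[0->1]=2 prod=2 -> inv=[2 2 2]
Step 7: demand=3,sold=2 ship[1->2]=2 ship[0->1]=2 prod=2 -> inv=[2 2 2]
Step 8: demand=3,sold=2 ship[1->2]=2 ship[0->1]=2 prod=2 -> inv=[2 2 2]

2 2 2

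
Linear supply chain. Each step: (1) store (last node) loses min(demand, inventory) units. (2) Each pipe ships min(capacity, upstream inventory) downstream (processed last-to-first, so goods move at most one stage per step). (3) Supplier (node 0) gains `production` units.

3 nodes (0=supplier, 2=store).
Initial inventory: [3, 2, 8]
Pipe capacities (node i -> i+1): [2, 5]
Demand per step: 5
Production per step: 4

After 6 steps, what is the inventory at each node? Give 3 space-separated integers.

Step 1: demand=5,sold=5 ship[1->2]=2 ship[0->1]=2 prod=4 -> inv=[5 2 5]
Step 2: demand=5,sold=5 ship[1->2]=2 ship[0->1]=2 prod=4 -> inv=[7 2 2]
Step 3: demand=5,sold=2 ship[1->2]=2 ship[0->1]=2 prod=4 -> inv=[9 2 2]
Step 4: demand=5,sold=2 ship[1->2]=2 ship[0->1]=2 prod=4 -> inv=[11 2 2]
Step 5: demand=5,sold=2 ship[1->2]=2 ship[0->1]=2 prod=4 -> inv=[13 2 2]
Step 6: demand=5,sold=2 ship[1->2]=2 ship[0->1]=2 prod=4 -> inv=[15 2 2]

15 2 2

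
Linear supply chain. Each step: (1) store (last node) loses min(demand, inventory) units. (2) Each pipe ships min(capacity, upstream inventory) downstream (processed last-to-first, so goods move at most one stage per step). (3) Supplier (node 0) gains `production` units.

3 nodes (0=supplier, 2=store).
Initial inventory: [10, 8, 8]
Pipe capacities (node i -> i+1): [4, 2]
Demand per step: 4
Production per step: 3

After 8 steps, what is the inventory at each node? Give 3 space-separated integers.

Step 1: demand=4,sold=4 ship[1->2]=2 ship[0->1]=4 prod=3 -> inv=[9 10 6]
Step 2: demand=4,sold=4 ship[1->2]=2 ship[0->1]=4 prod=3 -> inv=[8 12 4]
Step 3: demand=4,sold=4 ship[1->2]=2 ship[0->1]=4 prod=3 -> inv=[7 14 2]
Step 4: demand=4,sold=2 ship[1->2]=2 ship[0->1]=4 prod=3 -> inv=[6 16 2]
Step 5: demand=4,sold=2 ship[1->2]=2 ship[0->1]=4 prod=3 -> inv=[5 18 2]
Step 6: demand=4,sold=2 ship[1->2]=2 ship[0->1]=4 prod=3 -> inv=[4 20 2]
Step 7: demand=4,sold=2 ship[1->2]=2 ship[0->1]=4 prod=3 -> inv=[3 22 2]
Step 8: demand=4,sold=2 ship[1->2]=2 ship[0->1]=3 prod=3 -> inv=[3 23 2]

3 23 2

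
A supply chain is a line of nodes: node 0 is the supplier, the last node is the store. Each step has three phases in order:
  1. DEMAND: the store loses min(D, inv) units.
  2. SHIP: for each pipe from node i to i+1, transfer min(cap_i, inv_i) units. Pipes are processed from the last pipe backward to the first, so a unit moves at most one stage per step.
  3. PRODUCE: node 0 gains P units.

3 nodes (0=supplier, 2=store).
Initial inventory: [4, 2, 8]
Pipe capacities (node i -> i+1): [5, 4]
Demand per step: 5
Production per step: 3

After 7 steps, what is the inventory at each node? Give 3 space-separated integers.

Step 1: demand=5,sold=5 ship[1->2]=2 ship[0->1]=4 prod=3 -> inv=[3 4 5]
Step 2: demand=5,sold=5 ship[1->2]=4 ship[0->1]=3 prod=3 -> inv=[3 3 4]
Step 3: demand=5,sold=4 ship[1->2]=3 ship[0->1]=3 prod=3 -> inv=[3 3 3]
Step 4: demand=5,sold=3 ship[1->2]=3 ship[0->1]=3 prod=3 -> inv=[3 3 3]
Step 5: demand=5,sold=3 ship[1->2]=3 ship[0->1]=3 prod=3 -> inv=[3 3 3]
Step 6: demand=5,sold=3 ship[1->2]=3 ship[0->1]=3 prod=3 -> inv=[3 3 3]
Step 7: demand=5,sold=3 ship[1->2]=3 ship[0->1]=3 prod=3 -> inv=[3 3 3]

3 3 3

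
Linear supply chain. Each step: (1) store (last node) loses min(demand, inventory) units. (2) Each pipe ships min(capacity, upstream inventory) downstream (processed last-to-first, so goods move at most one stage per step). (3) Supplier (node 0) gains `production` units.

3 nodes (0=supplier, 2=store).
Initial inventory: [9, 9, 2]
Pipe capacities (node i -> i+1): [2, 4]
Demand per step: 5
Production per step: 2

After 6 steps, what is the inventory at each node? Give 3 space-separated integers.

Step 1: demand=5,sold=2 ship[1->2]=4 ship[0->1]=2 prod=2 -> inv=[9 7 4]
Step 2: demand=5,sold=4 ship[1->2]=4 ship[0->1]=2 prod=2 -> inv=[9 5 4]
Step 3: demand=5,sold=4 ship[1->2]=4 ship[0->1]=2 prod=2 -> inv=[9 3 4]
Step 4: demand=5,sold=4 ship[1->2]=3 ship[0->1]=2 prod=2 -> inv=[9 2 3]
Step 5: demand=5,sold=3 ship[1->2]=2 ship[0->1]=2 prod=2 -> inv=[9 2 2]
Step 6: demand=5,sold=2 ship[1->2]=2 ship[0->1]=2 prod=2 -> inv=[9 2 2]

9 2 2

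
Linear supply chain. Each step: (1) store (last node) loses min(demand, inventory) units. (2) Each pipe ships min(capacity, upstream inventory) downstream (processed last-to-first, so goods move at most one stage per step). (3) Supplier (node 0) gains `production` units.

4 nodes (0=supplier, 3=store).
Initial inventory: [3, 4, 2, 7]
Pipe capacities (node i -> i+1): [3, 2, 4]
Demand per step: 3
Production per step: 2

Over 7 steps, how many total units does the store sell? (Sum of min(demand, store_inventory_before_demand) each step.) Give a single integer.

Step 1: sold=3 (running total=3) -> [2 5 2 6]
Step 2: sold=3 (running total=6) -> [2 5 2 5]
Step 3: sold=3 (running total=9) -> [2 5 2 4]
Step 4: sold=3 (running total=12) -> [2 5 2 3]
Step 5: sold=3 (running total=15) -> [2 5 2 2]
Step 6: sold=2 (running total=17) -> [2 5 2 2]
Step 7: sold=2 (running total=19) -> [2 5 2 2]

Answer: 19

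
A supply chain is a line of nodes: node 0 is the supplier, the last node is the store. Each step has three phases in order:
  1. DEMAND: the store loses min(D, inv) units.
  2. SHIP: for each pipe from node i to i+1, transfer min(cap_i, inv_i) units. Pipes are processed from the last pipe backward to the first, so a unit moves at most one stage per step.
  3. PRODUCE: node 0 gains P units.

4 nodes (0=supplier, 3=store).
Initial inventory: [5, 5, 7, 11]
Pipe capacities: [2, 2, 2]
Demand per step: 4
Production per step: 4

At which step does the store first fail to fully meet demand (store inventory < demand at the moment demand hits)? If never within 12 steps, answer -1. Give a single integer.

Step 1: demand=4,sold=4 ship[2->3]=2 ship[1->2]=2 ship[0->1]=2 prod=4 -> [7 5 7 9]
Step 2: demand=4,sold=4 ship[2->3]=2 ship[1->2]=2 ship[0->1]=2 prod=4 -> [9 5 7 7]
Step 3: demand=4,sold=4 ship[2->3]=2 ship[1->2]=2 ship[0->1]=2 prod=4 -> [11 5 7 5]
Step 4: demand=4,sold=4 ship[2->3]=2 ship[1->2]=2 ship[0->1]=2 prod=4 -> [13 5 7 3]
Step 5: demand=4,sold=3 ship[2->3]=2 ship[1->2]=2 ship[0->1]=2 prod=4 -> [15 5 7 2]
Step 6: demand=4,sold=2 ship[2->3]=2 ship[1->2]=2 ship[0->1]=2 prod=4 -> [17 5 7 2]
Step 7: demand=4,sold=2 ship[2->3]=2 ship[1->2]=2 ship[0->1]=2 prod=4 -> [19 5 7 2]
Step 8: demand=4,sold=2 ship[2->3]=2 ship[1->2]=2 ship[0->1]=2 prod=4 -> [21 5 7 2]
Step 9: demand=4,sold=2 ship[2->3]=2 ship[1->2]=2 ship[0->1]=2 prod=4 -> [23 5 7 2]
Step 10: demand=4,sold=2 ship[2->3]=2 ship[1->2]=2 ship[0->1]=2 prod=4 -> [25 5 7 2]
Step 11: demand=4,sold=2 ship[2->3]=2 ship[1->2]=2 ship[0->1]=2 prod=4 -> [27 5 7 2]
Step 12: demand=4,sold=2 ship[2->3]=2 ship[1->2]=2 ship[0->1]=2 prod=4 -> [29 5 7 2]
First stockout at step 5

5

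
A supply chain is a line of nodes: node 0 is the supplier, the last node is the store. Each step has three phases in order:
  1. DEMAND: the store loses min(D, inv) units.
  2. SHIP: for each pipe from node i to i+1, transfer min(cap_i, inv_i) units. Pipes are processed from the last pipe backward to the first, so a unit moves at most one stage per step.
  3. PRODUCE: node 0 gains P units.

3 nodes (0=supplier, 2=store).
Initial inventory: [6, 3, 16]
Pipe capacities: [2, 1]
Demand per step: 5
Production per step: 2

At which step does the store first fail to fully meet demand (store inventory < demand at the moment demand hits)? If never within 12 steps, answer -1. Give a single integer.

Step 1: demand=5,sold=5 ship[1->2]=1 ship[0->1]=2 prod=2 -> [6 4 12]
Step 2: demand=5,sold=5 ship[1->2]=1 ship[0->1]=2 prod=2 -> [6 5 8]
Step 3: demand=5,sold=5 ship[1->2]=1 ship[0->1]=2 prod=2 -> [6 6 4]
Step 4: demand=5,sold=4 ship[1->2]=1 ship[0->1]=2 prod=2 -> [6 7 1]
Step 5: demand=5,sold=1 ship[1->2]=1 ship[0->1]=2 prod=2 -> [6 8 1]
Step 6: demand=5,sold=1 ship[1->2]=1 ship[0->1]=2 prod=2 -> [6 9 1]
Step 7: demand=5,sold=1 ship[1->2]=1 ship[0->1]=2 prod=2 -> [6 10 1]
Step 8: demand=5,sold=1 ship[1->2]=1 ship[0->1]=2 prod=2 -> [6 11 1]
Step 9: demand=5,sold=1 ship[1->2]=1 ship[0->1]=2 prod=2 -> [6 12 1]
Step 10: demand=5,sold=1 ship[1->2]=1 ship[0->1]=2 prod=2 -> [6 13 1]
Step 11: demand=5,sold=1 ship[1->2]=1 ship[0->1]=2 prod=2 -> [6 14 1]
Step 12: demand=5,sold=1 ship[1->2]=1 ship[0->1]=2 prod=2 -> [6 15 1]
First stockout at step 4

4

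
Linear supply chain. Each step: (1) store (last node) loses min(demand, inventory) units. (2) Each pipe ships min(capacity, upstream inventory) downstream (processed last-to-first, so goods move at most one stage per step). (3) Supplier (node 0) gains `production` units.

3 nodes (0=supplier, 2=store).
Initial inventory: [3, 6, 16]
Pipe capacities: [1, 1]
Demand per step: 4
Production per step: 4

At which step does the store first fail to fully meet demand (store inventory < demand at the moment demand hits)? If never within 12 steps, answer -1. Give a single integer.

Step 1: demand=4,sold=4 ship[1->2]=1 ship[0->1]=1 prod=4 -> [6 6 13]
Step 2: demand=4,sold=4 ship[1->2]=1 ship[0->1]=1 prod=4 -> [9 6 10]
Step 3: demand=4,sold=4 ship[1->2]=1 ship[0->1]=1 prod=4 -> [12 6 7]
Step 4: demand=4,sold=4 ship[1->2]=1 ship[0->1]=1 prod=4 -> [15 6 4]
Step 5: demand=4,sold=4 ship[1->2]=1 ship[0->1]=1 prod=4 -> [18 6 1]
Step 6: demand=4,sold=1 ship[1->2]=1 ship[0->1]=1 prod=4 -> [21 6 1]
Step 7: demand=4,sold=1 ship[1->2]=1 ship[0->1]=1 prod=4 -> [24 6 1]
Step 8: demand=4,sold=1 ship[1->2]=1 ship[0->1]=1 prod=4 -> [27 6 1]
Step 9: demand=4,sold=1 ship[1->2]=1 ship[0->1]=1 prod=4 -> [30 6 1]
Step 10: demand=4,sold=1 ship[1->2]=1 ship[0->1]=1 prod=4 -> [33 6 1]
Step 11: demand=4,sold=1 ship[1->2]=1 ship[0->1]=1 prod=4 -> [36 6 1]
Step 12: demand=4,sold=1 ship[1->2]=1 ship[0->1]=1 prod=4 -> [39 6 1]
First stockout at step 6

6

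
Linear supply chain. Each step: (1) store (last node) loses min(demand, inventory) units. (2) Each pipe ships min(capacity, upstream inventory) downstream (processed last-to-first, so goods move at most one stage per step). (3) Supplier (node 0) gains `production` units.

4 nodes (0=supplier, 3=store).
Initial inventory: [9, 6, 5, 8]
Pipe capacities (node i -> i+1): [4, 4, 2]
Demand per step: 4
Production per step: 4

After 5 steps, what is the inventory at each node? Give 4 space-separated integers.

Step 1: demand=4,sold=4 ship[2->3]=2 ship[1->2]=4 ship[0->1]=4 prod=4 -> inv=[9 6 7 6]
Step 2: demand=4,sold=4 ship[2->3]=2 ship[1->2]=4 ship[0->1]=4 prod=4 -> inv=[9 6 9 4]
Step 3: demand=4,sold=4 ship[2->3]=2 ship[1->2]=4 ship[0->1]=4 prod=4 -> inv=[9 6 11 2]
Step 4: demand=4,sold=2 ship[2->3]=2 ship[1->2]=4 ship[0->1]=4 prod=4 -> inv=[9 6 13 2]
Step 5: demand=4,sold=2 ship[2->3]=2 ship[1->2]=4 ship[0->1]=4 prod=4 -> inv=[9 6 15 2]

9 6 15 2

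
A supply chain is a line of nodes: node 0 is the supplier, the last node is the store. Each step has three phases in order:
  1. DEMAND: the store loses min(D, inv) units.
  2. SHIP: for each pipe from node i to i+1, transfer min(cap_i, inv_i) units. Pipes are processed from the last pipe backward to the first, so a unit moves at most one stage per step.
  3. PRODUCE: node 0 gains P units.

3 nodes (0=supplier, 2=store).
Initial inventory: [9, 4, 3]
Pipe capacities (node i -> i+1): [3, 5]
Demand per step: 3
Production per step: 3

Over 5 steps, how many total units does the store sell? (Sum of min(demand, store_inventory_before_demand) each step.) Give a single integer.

Step 1: sold=3 (running total=3) -> [9 3 4]
Step 2: sold=3 (running total=6) -> [9 3 4]
Step 3: sold=3 (running total=9) -> [9 3 4]
Step 4: sold=3 (running total=12) -> [9 3 4]
Step 5: sold=3 (running total=15) -> [9 3 4]

Answer: 15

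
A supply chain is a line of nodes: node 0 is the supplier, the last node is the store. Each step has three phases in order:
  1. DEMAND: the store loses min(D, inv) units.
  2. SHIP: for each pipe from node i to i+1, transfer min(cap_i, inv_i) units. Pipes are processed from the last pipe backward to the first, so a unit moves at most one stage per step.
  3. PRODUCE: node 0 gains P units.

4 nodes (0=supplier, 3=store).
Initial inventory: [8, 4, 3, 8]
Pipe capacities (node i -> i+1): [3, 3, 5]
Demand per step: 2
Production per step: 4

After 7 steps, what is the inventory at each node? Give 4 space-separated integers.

Step 1: demand=2,sold=2 ship[2->3]=3 ship[1->2]=3 ship[0->1]=3 prod=4 -> inv=[9 4 3 9]
Step 2: demand=2,sold=2 ship[2->3]=3 ship[1->2]=3 ship[0->1]=3 prod=4 -> inv=[10 4 3 10]
Step 3: demand=2,sold=2 ship[2->3]=3 ship[1->2]=3 ship[0->1]=3 prod=4 -> inv=[11 4 3 11]
Step 4: demand=2,sold=2 ship[2->3]=3 ship[1->2]=3 ship[0->1]=3 prod=4 -> inv=[12 4 3 12]
Step 5: demand=2,sold=2 ship[2->3]=3 ship[1->2]=3 ship[0->1]=3 prod=4 -> inv=[13 4 3 13]
Step 6: demand=2,sold=2 ship[2->3]=3 ship[1->2]=3 ship[0->1]=3 prod=4 -> inv=[14 4 3 14]
Step 7: demand=2,sold=2 ship[2->3]=3 ship[1->2]=3 ship[0->1]=3 prod=4 -> inv=[15 4 3 15]

15 4 3 15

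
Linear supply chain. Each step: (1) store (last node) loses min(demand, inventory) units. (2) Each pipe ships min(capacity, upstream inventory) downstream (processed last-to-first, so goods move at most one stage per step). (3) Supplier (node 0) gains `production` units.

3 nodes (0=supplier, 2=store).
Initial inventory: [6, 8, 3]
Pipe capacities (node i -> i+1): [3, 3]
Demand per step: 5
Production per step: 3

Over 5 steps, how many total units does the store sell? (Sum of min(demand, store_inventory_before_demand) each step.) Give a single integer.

Step 1: sold=3 (running total=3) -> [6 8 3]
Step 2: sold=3 (running total=6) -> [6 8 3]
Step 3: sold=3 (running total=9) -> [6 8 3]
Step 4: sold=3 (running total=12) -> [6 8 3]
Step 5: sold=3 (running total=15) -> [6 8 3]

Answer: 15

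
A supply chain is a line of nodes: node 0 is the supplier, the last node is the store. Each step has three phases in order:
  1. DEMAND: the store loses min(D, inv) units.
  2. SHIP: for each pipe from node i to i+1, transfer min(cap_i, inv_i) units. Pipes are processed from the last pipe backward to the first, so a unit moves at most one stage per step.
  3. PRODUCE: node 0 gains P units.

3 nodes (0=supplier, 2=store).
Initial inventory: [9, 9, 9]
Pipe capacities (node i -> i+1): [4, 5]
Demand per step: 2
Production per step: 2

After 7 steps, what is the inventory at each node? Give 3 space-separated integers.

Step 1: demand=2,sold=2 ship[1->2]=5 ship[0->1]=4 prod=2 -> inv=[7 8 12]
Step 2: demand=2,sold=2 ship[1->2]=5 ship[0->1]=4 prod=2 -> inv=[5 7 15]
Step 3: demand=2,sold=2 ship[1->2]=5 ship[0->1]=4 prod=2 -> inv=[3 6 18]
Step 4: demand=2,sold=2 ship[1->2]=5 ship[0->1]=3 prod=2 -> inv=[2 4 21]
Step 5: demand=2,sold=2 ship[1->2]=4 ship[0->1]=2 prod=2 -> inv=[2 2 23]
Step 6: demand=2,sold=2 ship[1->2]=2 ship[0->1]=2 prod=2 -> inv=[2 2 23]
Step 7: demand=2,sold=2 ship[1->2]=2 ship[0->1]=2 prod=2 -> inv=[2 2 23]

2 2 23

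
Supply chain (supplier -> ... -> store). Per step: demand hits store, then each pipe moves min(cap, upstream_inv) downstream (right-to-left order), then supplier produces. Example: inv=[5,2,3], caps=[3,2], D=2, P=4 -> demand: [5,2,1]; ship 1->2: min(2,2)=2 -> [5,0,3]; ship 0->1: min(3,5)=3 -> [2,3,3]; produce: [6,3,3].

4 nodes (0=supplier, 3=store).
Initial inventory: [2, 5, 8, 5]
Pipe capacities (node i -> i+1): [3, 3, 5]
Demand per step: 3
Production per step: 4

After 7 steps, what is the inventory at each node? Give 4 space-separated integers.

Step 1: demand=3,sold=3 ship[2->3]=5 ship[1->2]=3 ship[0->1]=2 prod=4 -> inv=[4 4 6 7]
Step 2: demand=3,sold=3 ship[2->3]=5 ship[1->2]=3 ship[0->1]=3 prod=4 -> inv=[5 4 4 9]
Step 3: demand=3,sold=3 ship[2->3]=4 ship[1->2]=3 ship[0->1]=3 prod=4 -> inv=[6 4 3 10]
Step 4: demand=3,sold=3 ship[2->3]=3 ship[1->2]=3 ship[0->1]=3 prod=4 -> inv=[7 4 3 10]
Step 5: demand=3,sold=3 ship[2->3]=3 ship[1->2]=3 ship[0->1]=3 prod=4 -> inv=[8 4 3 10]
Step 6: demand=3,sold=3 ship[2->3]=3 ship[1->2]=3 ship[0->1]=3 prod=4 -> inv=[9 4 3 10]
Step 7: demand=3,sold=3 ship[2->3]=3 ship[1->2]=3 ship[0->1]=3 prod=4 -> inv=[10 4 3 10]

10 4 3 10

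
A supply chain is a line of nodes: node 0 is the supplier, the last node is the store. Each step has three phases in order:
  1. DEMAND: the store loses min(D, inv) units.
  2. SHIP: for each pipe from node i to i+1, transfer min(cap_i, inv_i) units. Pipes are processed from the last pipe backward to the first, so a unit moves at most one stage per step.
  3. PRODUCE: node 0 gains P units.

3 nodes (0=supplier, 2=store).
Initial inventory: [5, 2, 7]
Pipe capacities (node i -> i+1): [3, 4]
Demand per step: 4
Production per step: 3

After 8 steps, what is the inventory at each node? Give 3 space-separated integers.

Step 1: demand=4,sold=4 ship[1->2]=2 ship[0->1]=3 prod=3 -> inv=[5 3 5]
Step 2: demand=4,sold=4 ship[1->2]=3 ship[0->1]=3 prod=3 -> inv=[5 3 4]
Step 3: demand=4,sold=4 ship[1->2]=3 ship[0->1]=3 prod=3 -> inv=[5 3 3]
Step 4: demand=4,sold=3 ship[1->2]=3 ship[0->1]=3 prod=3 -> inv=[5 3 3]
Step 5: demand=4,sold=3 ship[1->2]=3 ship[0->1]=3 prod=3 -> inv=[5 3 3]
Step 6: demand=4,sold=3 ship[1->2]=3 ship[0->1]=3 prod=3 -> inv=[5 3 3]
Step 7: demand=4,sold=3 ship[1->2]=3 ship[0->1]=3 prod=3 -> inv=[5 3 3]
Step 8: demand=4,sold=3 ship[1->2]=3 ship[0->1]=3 prod=3 -> inv=[5 3 3]

5 3 3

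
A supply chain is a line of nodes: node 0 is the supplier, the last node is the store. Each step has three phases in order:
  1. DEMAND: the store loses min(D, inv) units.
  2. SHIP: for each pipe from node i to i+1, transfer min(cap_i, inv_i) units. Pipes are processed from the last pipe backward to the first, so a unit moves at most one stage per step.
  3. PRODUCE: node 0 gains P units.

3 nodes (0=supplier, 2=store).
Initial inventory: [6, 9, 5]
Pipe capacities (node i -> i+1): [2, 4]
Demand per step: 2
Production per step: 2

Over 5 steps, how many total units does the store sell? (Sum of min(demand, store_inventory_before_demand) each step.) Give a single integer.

Answer: 10

Derivation:
Step 1: sold=2 (running total=2) -> [6 7 7]
Step 2: sold=2 (running total=4) -> [6 5 9]
Step 3: sold=2 (running total=6) -> [6 3 11]
Step 4: sold=2 (running total=8) -> [6 2 12]
Step 5: sold=2 (running total=10) -> [6 2 12]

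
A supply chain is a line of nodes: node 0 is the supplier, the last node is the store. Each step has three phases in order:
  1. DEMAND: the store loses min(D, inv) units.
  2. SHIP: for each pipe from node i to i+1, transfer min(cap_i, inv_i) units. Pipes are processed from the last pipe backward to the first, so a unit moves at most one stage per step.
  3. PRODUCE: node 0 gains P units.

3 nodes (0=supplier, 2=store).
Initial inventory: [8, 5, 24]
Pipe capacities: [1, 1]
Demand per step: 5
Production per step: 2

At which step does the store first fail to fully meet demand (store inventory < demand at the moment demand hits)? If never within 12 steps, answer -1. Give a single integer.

Step 1: demand=5,sold=5 ship[1->2]=1 ship[0->1]=1 prod=2 -> [9 5 20]
Step 2: demand=5,sold=5 ship[1->2]=1 ship[0->1]=1 prod=2 -> [10 5 16]
Step 3: demand=5,sold=5 ship[1->2]=1 ship[0->1]=1 prod=2 -> [11 5 12]
Step 4: demand=5,sold=5 ship[1->2]=1 ship[0->1]=1 prod=2 -> [12 5 8]
Step 5: demand=5,sold=5 ship[1->2]=1 ship[0->1]=1 prod=2 -> [13 5 4]
Step 6: demand=5,sold=4 ship[1->2]=1 ship[0->1]=1 prod=2 -> [14 5 1]
Step 7: demand=5,sold=1 ship[1->2]=1 ship[0->1]=1 prod=2 -> [15 5 1]
Step 8: demand=5,sold=1 ship[1->2]=1 ship[0->1]=1 prod=2 -> [16 5 1]
Step 9: demand=5,sold=1 ship[1->2]=1 ship[0->1]=1 prod=2 -> [17 5 1]
Step 10: demand=5,sold=1 ship[1->2]=1 ship[0->1]=1 prod=2 -> [18 5 1]
Step 11: demand=5,sold=1 ship[1->2]=1 ship[0->1]=1 prod=2 -> [19 5 1]
Step 12: demand=5,sold=1 ship[1->2]=1 ship[0->1]=1 prod=2 -> [20 5 1]
First stockout at step 6

6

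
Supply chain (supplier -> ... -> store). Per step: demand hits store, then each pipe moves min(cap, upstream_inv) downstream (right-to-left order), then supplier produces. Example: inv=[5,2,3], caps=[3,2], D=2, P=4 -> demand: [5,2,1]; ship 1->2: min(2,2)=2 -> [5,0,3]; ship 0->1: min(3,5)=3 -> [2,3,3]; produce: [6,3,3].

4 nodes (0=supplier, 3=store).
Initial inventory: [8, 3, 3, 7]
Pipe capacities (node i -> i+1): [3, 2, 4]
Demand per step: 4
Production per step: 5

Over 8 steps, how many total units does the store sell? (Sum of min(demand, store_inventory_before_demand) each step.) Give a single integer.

Step 1: sold=4 (running total=4) -> [10 4 2 6]
Step 2: sold=4 (running total=8) -> [12 5 2 4]
Step 3: sold=4 (running total=12) -> [14 6 2 2]
Step 4: sold=2 (running total=14) -> [16 7 2 2]
Step 5: sold=2 (running total=16) -> [18 8 2 2]
Step 6: sold=2 (running total=18) -> [20 9 2 2]
Step 7: sold=2 (running total=20) -> [22 10 2 2]
Step 8: sold=2 (running total=22) -> [24 11 2 2]

Answer: 22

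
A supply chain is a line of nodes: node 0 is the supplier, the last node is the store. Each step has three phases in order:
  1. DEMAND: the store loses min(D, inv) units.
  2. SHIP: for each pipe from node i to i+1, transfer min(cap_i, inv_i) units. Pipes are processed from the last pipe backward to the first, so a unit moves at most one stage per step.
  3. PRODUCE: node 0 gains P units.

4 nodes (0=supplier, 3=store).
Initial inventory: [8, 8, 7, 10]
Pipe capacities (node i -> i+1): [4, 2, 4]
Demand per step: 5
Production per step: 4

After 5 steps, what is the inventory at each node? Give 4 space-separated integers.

Step 1: demand=5,sold=5 ship[2->3]=4 ship[1->2]=2 ship[0->1]=4 prod=4 -> inv=[8 10 5 9]
Step 2: demand=5,sold=5 ship[2->3]=4 ship[1->2]=2 ship[0->1]=4 prod=4 -> inv=[8 12 3 8]
Step 3: demand=5,sold=5 ship[2->3]=3 ship[1->2]=2 ship[0->1]=4 prod=4 -> inv=[8 14 2 6]
Step 4: demand=5,sold=5 ship[2->3]=2 ship[1->2]=2 ship[0->1]=4 prod=4 -> inv=[8 16 2 3]
Step 5: demand=5,sold=3 ship[2->3]=2 ship[1->2]=2 ship[0->1]=4 prod=4 -> inv=[8 18 2 2]

8 18 2 2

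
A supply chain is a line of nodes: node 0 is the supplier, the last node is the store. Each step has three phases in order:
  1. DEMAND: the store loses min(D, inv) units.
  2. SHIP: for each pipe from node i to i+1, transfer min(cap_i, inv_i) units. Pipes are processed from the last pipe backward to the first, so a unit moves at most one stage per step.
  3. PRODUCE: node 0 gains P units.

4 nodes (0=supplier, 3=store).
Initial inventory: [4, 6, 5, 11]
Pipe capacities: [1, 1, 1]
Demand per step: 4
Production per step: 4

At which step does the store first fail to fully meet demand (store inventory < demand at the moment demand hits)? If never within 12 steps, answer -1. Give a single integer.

Step 1: demand=4,sold=4 ship[2->3]=1 ship[1->2]=1 ship[0->1]=1 prod=4 -> [7 6 5 8]
Step 2: demand=4,sold=4 ship[2->3]=1 ship[1->2]=1 ship[0->1]=1 prod=4 -> [10 6 5 5]
Step 3: demand=4,sold=4 ship[2->3]=1 ship[1->2]=1 ship[0->1]=1 prod=4 -> [13 6 5 2]
Step 4: demand=4,sold=2 ship[2->3]=1 ship[1->2]=1 ship[0->1]=1 prod=4 -> [16 6 5 1]
Step 5: demand=4,sold=1 ship[2->3]=1 ship[1->2]=1 ship[0->1]=1 prod=4 -> [19 6 5 1]
Step 6: demand=4,sold=1 ship[2->3]=1 ship[1->2]=1 ship[0->1]=1 prod=4 -> [22 6 5 1]
Step 7: demand=4,sold=1 ship[2->3]=1 ship[1->2]=1 ship[0->1]=1 prod=4 -> [25 6 5 1]
Step 8: demand=4,sold=1 ship[2->3]=1 ship[1->2]=1 ship[0->1]=1 prod=4 -> [28 6 5 1]
Step 9: demand=4,sold=1 ship[2->3]=1 ship[1->2]=1 ship[0->1]=1 prod=4 -> [31 6 5 1]
Step 10: demand=4,sold=1 ship[2->3]=1 ship[1->2]=1 ship[0->1]=1 prod=4 -> [34 6 5 1]
Step 11: demand=4,sold=1 ship[2->3]=1 ship[1->2]=1 ship[0->1]=1 prod=4 -> [37 6 5 1]
Step 12: demand=4,sold=1 ship[2->3]=1 ship[1->2]=1 ship[0->1]=1 prod=4 -> [40 6 5 1]
First stockout at step 4

4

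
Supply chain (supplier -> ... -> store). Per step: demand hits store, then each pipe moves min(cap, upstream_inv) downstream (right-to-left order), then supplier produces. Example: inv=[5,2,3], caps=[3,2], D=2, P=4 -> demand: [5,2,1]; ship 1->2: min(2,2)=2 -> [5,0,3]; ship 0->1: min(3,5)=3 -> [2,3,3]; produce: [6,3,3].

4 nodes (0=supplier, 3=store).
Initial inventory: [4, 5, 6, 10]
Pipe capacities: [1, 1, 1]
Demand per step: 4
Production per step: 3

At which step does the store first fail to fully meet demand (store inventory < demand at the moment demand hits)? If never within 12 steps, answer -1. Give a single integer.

Step 1: demand=4,sold=4 ship[2->3]=1 ship[1->2]=1 ship[0->1]=1 prod=3 -> [6 5 6 7]
Step 2: demand=4,sold=4 ship[2->3]=1 ship[1->2]=1 ship[0->1]=1 prod=3 -> [8 5 6 4]
Step 3: demand=4,sold=4 ship[2->3]=1 ship[1->2]=1 ship[0->1]=1 prod=3 -> [10 5 6 1]
Step 4: demand=4,sold=1 ship[2->3]=1 ship[1->2]=1 ship[0->1]=1 prod=3 -> [12 5 6 1]
Step 5: demand=4,sold=1 ship[2->3]=1 ship[1->2]=1 ship[0->1]=1 prod=3 -> [14 5 6 1]
Step 6: demand=4,sold=1 ship[2->3]=1 ship[1->2]=1 ship[0->1]=1 prod=3 -> [16 5 6 1]
Step 7: demand=4,sold=1 ship[2->3]=1 ship[1->2]=1 ship[0->1]=1 prod=3 -> [18 5 6 1]
Step 8: demand=4,sold=1 ship[2->3]=1 ship[1->2]=1 ship[0->1]=1 prod=3 -> [20 5 6 1]
Step 9: demand=4,sold=1 ship[2->3]=1 ship[1->2]=1 ship[0->1]=1 prod=3 -> [22 5 6 1]
Step 10: demand=4,sold=1 ship[2->3]=1 ship[1->2]=1 ship[0->1]=1 prod=3 -> [24 5 6 1]
Step 11: demand=4,sold=1 ship[2->3]=1 ship[1->2]=1 ship[0->1]=1 prod=3 -> [26 5 6 1]
Step 12: demand=4,sold=1 ship[2->3]=1 ship[1->2]=1 ship[0->1]=1 prod=3 -> [28 5 6 1]
First stockout at step 4

4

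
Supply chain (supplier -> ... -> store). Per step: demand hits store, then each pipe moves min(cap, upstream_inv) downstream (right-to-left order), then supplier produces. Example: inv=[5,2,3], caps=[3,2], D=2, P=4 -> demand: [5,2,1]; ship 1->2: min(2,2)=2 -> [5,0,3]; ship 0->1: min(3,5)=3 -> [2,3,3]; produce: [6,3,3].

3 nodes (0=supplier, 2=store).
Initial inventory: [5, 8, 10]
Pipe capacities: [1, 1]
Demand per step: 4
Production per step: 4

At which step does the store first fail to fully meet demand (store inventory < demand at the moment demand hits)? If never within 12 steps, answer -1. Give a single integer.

Step 1: demand=4,sold=4 ship[1->2]=1 ship[0->1]=1 prod=4 -> [8 8 7]
Step 2: demand=4,sold=4 ship[1->2]=1 ship[0->1]=1 prod=4 -> [11 8 4]
Step 3: demand=4,sold=4 ship[1->2]=1 ship[0->1]=1 prod=4 -> [14 8 1]
Step 4: demand=4,sold=1 ship[1->2]=1 ship[0->1]=1 prod=4 -> [17 8 1]
Step 5: demand=4,sold=1 ship[1->2]=1 ship[0->1]=1 prod=4 -> [20 8 1]
Step 6: demand=4,sold=1 ship[1->2]=1 ship[0->1]=1 prod=4 -> [23 8 1]
Step 7: demand=4,sold=1 ship[1->2]=1 ship[0->1]=1 prod=4 -> [26 8 1]
Step 8: demand=4,sold=1 ship[1->2]=1 ship[0->1]=1 prod=4 -> [29 8 1]
Step 9: demand=4,sold=1 ship[1->2]=1 ship[0->1]=1 prod=4 -> [32 8 1]
Step 10: demand=4,sold=1 ship[1->2]=1 ship[0->1]=1 prod=4 -> [35 8 1]
Step 11: demand=4,sold=1 ship[1->2]=1 ship[0->1]=1 prod=4 -> [38 8 1]
Step 12: demand=4,sold=1 ship[1->2]=1 ship[0->1]=1 prod=4 -> [41 8 1]
First stockout at step 4

4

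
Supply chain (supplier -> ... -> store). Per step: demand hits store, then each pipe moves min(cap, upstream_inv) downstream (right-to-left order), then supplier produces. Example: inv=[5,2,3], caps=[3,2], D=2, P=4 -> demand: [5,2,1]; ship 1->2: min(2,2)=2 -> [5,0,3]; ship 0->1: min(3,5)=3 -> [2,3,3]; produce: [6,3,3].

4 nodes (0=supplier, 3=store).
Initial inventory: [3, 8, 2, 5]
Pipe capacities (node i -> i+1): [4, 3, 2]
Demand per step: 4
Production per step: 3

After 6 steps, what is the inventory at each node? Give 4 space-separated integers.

Step 1: demand=4,sold=4 ship[2->3]=2 ship[1->2]=3 ship[0->1]=3 prod=3 -> inv=[3 8 3 3]
Step 2: demand=4,sold=3 ship[2->3]=2 ship[1->2]=3 ship[0->1]=3 prod=3 -> inv=[3 8 4 2]
Step 3: demand=4,sold=2 ship[2->3]=2 ship[1->2]=3 ship[0->1]=3 prod=3 -> inv=[3 8 5 2]
Step 4: demand=4,sold=2 ship[2->3]=2 ship[1->2]=3 ship[0->1]=3 prod=3 -> inv=[3 8 6 2]
Step 5: demand=4,sold=2 ship[2->3]=2 ship[1->2]=3 ship[0->1]=3 prod=3 -> inv=[3 8 7 2]
Step 6: demand=4,sold=2 ship[2->3]=2 ship[1->2]=3 ship[0->1]=3 prod=3 -> inv=[3 8 8 2]

3 8 8 2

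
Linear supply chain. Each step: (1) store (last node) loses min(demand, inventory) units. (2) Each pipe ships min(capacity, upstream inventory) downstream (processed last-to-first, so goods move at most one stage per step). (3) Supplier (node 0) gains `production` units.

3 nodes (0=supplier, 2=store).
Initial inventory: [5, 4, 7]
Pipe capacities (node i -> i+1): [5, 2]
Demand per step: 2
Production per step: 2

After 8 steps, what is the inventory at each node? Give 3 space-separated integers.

Step 1: demand=2,sold=2 ship[1->2]=2 ship[0->1]=5 prod=2 -> inv=[2 7 7]
Step 2: demand=2,sold=2 ship[1->2]=2 ship[0->1]=2 prod=2 -> inv=[2 7 7]
Step 3: demand=2,sold=2 ship[1->2]=2 ship[0->1]=2 prod=2 -> inv=[2 7 7]
Step 4: demand=2,sold=2 ship[1->2]=2 ship[0->1]=2 prod=2 -> inv=[2 7 7]
Step 5: demand=2,sold=2 ship[1->2]=2 ship[0->1]=2 prod=2 -> inv=[2 7 7]
Step 6: demand=2,sold=2 ship[1->2]=2 ship[0->1]=2 prod=2 -> inv=[2 7 7]
Step 7: demand=2,sold=2 ship[1->2]=2 ship[0->1]=2 prod=2 -> inv=[2 7 7]
Step 8: demand=2,sold=2 ship[1->2]=2 ship[0->1]=2 prod=2 -> inv=[2 7 7]

2 7 7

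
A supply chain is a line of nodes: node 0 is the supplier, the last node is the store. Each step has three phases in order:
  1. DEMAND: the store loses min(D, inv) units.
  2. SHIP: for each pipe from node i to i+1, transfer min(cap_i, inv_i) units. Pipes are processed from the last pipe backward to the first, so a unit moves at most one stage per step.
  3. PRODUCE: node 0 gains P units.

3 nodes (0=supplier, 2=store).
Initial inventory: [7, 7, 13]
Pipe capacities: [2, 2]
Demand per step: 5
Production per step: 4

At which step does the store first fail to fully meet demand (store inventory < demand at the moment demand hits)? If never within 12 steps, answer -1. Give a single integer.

Step 1: demand=5,sold=5 ship[1->2]=2 ship[0->1]=2 prod=4 -> [9 7 10]
Step 2: demand=5,sold=5 ship[1->2]=2 ship[0->1]=2 prod=4 -> [11 7 7]
Step 3: demand=5,sold=5 ship[1->2]=2 ship[0->1]=2 prod=4 -> [13 7 4]
Step 4: demand=5,sold=4 ship[1->2]=2 ship[0->1]=2 prod=4 -> [15 7 2]
Step 5: demand=5,sold=2 ship[1->2]=2 ship[0->1]=2 prod=4 -> [17 7 2]
Step 6: demand=5,sold=2 ship[1->2]=2 ship[0->1]=2 prod=4 -> [19 7 2]
Step 7: demand=5,sold=2 ship[1->2]=2 ship[0->1]=2 prod=4 -> [21 7 2]
Step 8: demand=5,sold=2 ship[1->2]=2 ship[0->1]=2 prod=4 -> [23 7 2]
Step 9: demand=5,sold=2 ship[1->2]=2 ship[0->1]=2 prod=4 -> [25 7 2]
Step 10: demand=5,sold=2 ship[1->2]=2 ship[0->1]=2 prod=4 -> [27 7 2]
Step 11: demand=5,sold=2 ship[1->2]=2 ship[0->1]=2 prod=4 -> [29 7 2]
Step 12: demand=5,sold=2 ship[1->2]=2 ship[0->1]=2 prod=4 -> [31 7 2]
First stockout at step 4

4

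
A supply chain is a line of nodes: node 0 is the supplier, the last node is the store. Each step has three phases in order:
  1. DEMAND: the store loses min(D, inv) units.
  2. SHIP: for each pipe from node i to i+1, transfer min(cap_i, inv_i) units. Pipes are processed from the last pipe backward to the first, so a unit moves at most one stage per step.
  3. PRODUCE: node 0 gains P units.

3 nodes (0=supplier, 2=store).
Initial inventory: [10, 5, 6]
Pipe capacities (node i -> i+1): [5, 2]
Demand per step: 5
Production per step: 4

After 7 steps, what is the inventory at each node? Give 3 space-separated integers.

Step 1: demand=5,sold=5 ship[1->2]=2 ship[0->1]=5 prod=4 -> inv=[9 8 3]
Step 2: demand=5,sold=3 ship[1->2]=2 ship[0->1]=5 prod=4 -> inv=[8 11 2]
Step 3: demand=5,sold=2 ship[1->2]=2 ship[0->1]=5 prod=4 -> inv=[7 14 2]
Step 4: demand=5,sold=2 ship[1->2]=2 ship[0->1]=5 prod=4 -> inv=[6 17 2]
Step 5: demand=5,sold=2 ship[1->2]=2 ship[0->1]=5 prod=4 -> inv=[5 20 2]
Step 6: demand=5,sold=2 ship[1->2]=2 ship[0->1]=5 prod=4 -> inv=[4 23 2]
Step 7: demand=5,sold=2 ship[1->2]=2 ship[0->1]=4 prod=4 -> inv=[4 25 2]

4 25 2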